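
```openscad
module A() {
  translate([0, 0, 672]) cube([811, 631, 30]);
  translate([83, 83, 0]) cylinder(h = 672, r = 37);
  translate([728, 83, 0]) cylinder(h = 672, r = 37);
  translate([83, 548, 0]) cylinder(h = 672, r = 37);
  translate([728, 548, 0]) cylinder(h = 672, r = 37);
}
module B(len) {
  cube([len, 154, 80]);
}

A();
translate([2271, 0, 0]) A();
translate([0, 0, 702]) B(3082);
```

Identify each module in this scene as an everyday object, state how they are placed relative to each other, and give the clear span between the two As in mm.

Second table starts at x = 2271; first ends at x = 811; clear span = 2271 − 811 = 1460 mm.

A is a table. B is a beam. A beam spans the tops of two tables. The clear span between the two tables is 1460 mm.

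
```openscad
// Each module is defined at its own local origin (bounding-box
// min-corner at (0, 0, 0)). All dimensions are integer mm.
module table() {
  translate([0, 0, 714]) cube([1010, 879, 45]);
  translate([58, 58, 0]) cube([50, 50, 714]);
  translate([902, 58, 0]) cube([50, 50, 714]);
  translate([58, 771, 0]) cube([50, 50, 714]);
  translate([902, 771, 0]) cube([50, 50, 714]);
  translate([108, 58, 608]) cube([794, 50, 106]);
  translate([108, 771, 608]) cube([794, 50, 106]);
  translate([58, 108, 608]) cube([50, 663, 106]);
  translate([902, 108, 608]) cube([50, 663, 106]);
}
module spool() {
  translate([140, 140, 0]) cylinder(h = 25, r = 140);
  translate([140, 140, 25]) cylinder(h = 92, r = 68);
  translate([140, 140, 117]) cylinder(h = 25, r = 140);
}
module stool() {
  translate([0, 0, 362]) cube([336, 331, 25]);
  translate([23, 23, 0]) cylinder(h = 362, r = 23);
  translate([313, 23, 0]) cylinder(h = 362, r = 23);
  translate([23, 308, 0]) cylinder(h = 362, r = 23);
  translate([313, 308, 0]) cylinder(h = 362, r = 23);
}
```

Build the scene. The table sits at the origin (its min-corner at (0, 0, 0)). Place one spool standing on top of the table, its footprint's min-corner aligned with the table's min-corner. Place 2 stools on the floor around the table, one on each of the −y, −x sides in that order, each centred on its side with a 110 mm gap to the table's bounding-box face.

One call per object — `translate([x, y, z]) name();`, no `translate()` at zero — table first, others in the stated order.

table();
translate([0, 0, 759]) spool();
translate([337, -441, 0]) stool();
translate([-446, 274, 0]) stool();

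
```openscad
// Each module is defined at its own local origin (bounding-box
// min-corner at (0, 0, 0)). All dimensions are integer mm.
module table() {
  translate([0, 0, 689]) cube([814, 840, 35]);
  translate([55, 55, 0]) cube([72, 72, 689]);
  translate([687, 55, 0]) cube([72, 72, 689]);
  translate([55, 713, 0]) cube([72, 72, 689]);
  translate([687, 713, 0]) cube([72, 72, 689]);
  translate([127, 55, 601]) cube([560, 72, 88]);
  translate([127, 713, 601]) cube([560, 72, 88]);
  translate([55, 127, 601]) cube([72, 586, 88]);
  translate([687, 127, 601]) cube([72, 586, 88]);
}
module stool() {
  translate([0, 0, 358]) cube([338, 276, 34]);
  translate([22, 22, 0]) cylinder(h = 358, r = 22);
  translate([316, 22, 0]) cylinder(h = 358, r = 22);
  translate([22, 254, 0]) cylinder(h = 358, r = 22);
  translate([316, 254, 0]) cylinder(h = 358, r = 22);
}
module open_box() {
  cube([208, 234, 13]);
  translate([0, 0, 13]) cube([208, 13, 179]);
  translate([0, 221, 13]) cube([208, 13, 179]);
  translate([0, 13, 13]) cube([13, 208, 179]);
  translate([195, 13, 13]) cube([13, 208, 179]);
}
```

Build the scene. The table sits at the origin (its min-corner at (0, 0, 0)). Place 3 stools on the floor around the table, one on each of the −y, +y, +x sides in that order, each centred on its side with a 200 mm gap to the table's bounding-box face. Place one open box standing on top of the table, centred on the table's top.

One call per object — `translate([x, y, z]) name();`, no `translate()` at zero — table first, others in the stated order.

table();
translate([238, -476, 0]) stool();
translate([238, 1040, 0]) stool();
translate([1014, 282, 0]) stool();
translate([303, 303, 724]) open_box();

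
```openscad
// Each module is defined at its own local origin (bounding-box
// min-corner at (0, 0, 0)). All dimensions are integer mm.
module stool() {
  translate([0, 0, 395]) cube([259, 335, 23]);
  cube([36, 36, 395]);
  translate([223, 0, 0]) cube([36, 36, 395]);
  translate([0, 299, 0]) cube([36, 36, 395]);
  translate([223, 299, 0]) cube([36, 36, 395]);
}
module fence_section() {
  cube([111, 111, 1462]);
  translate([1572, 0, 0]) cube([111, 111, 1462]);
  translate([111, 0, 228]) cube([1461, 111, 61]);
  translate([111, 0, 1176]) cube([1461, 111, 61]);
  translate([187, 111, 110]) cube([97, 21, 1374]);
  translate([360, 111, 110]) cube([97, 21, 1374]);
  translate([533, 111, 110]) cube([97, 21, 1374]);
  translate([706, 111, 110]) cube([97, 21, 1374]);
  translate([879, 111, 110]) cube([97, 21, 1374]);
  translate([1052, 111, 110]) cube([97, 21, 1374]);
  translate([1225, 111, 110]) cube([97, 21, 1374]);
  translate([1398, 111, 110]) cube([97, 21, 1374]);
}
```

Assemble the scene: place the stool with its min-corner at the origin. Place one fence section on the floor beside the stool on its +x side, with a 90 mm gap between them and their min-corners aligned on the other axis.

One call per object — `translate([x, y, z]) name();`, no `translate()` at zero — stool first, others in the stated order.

stool();
translate([349, 0, 0]) fence_section();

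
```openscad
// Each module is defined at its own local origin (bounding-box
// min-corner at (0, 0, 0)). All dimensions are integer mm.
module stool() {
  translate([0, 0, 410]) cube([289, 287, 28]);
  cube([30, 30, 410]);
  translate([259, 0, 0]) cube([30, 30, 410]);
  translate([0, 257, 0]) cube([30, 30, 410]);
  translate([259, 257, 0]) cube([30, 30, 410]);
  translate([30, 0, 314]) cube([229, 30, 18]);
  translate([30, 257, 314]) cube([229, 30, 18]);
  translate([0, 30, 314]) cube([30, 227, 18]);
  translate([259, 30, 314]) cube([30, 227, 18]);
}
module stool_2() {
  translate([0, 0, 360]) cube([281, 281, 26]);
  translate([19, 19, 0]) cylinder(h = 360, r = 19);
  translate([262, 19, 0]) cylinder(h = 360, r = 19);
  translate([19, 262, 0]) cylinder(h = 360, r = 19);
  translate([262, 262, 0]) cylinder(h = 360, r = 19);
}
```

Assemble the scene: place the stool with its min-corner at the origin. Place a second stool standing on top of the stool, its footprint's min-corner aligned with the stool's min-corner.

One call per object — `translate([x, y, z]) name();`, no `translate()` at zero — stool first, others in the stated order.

stool();
translate([0, 0, 438]) stool_2();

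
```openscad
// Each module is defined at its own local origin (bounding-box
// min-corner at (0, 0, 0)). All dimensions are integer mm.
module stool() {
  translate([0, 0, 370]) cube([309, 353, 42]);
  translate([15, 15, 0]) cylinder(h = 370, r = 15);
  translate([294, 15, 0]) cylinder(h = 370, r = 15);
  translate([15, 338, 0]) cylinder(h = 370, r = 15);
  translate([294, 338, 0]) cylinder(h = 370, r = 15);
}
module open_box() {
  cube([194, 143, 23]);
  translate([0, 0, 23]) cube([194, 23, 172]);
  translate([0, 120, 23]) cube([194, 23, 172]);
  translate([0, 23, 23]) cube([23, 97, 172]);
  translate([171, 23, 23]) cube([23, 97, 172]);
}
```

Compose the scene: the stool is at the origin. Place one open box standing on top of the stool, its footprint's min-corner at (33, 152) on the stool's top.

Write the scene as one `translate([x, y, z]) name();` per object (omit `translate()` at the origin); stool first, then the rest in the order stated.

stool();
translate([33, 152, 412]) open_box();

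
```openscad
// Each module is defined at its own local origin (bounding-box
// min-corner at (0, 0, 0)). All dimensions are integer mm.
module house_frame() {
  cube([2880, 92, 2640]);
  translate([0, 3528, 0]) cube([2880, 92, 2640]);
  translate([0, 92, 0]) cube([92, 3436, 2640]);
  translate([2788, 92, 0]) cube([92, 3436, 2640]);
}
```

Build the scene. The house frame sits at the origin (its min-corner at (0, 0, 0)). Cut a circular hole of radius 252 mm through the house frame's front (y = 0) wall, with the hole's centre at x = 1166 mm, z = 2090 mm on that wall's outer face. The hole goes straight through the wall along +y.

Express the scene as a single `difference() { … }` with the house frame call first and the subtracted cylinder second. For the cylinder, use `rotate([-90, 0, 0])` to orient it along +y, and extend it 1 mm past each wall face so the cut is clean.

difference() {
  house_frame();
  translate([1166, -1, 2090]) rotate([-90, 0, 0]) cylinder(h = 94, r = 252);
}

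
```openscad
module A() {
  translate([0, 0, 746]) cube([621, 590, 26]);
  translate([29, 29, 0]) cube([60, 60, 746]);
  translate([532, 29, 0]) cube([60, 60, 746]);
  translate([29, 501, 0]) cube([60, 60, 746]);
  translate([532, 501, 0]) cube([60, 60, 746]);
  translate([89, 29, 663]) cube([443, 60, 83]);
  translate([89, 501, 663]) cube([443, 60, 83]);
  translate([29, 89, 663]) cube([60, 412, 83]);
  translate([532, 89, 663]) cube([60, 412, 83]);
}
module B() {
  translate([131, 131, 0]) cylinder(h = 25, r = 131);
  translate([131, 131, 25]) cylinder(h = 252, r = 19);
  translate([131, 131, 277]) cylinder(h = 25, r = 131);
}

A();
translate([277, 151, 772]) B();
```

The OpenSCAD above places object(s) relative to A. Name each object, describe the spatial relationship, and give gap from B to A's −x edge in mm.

A is a table. B is a spool. The spool is on top of the table. The gap from the spool to the table's −x edge is 277 mm.

The spool's min-x is at 277; the table's min-x is 0; gap = 277 mm.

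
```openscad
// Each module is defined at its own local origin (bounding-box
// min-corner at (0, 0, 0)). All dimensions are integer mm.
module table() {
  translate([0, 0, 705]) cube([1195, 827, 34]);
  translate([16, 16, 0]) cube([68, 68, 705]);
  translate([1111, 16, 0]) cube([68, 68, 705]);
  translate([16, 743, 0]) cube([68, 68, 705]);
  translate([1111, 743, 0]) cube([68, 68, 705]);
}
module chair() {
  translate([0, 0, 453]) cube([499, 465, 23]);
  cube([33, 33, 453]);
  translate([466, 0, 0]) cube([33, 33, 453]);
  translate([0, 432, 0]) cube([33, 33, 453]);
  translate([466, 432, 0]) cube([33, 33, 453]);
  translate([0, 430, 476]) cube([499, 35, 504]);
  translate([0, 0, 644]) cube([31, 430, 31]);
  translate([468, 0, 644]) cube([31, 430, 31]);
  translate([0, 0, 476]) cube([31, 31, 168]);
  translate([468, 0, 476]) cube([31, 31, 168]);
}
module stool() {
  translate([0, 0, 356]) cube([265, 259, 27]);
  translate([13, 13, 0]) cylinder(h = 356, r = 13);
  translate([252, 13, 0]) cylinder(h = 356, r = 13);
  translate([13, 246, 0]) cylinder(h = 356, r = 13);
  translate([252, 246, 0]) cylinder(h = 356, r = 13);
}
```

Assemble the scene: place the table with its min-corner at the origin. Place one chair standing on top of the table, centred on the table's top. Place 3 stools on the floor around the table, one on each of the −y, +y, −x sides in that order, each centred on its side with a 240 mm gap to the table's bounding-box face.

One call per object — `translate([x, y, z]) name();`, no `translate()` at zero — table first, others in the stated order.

table();
translate([348, 181, 739]) chair();
translate([465, -499, 0]) stool();
translate([465, 1067, 0]) stool();
translate([-505, 284, 0]) stool();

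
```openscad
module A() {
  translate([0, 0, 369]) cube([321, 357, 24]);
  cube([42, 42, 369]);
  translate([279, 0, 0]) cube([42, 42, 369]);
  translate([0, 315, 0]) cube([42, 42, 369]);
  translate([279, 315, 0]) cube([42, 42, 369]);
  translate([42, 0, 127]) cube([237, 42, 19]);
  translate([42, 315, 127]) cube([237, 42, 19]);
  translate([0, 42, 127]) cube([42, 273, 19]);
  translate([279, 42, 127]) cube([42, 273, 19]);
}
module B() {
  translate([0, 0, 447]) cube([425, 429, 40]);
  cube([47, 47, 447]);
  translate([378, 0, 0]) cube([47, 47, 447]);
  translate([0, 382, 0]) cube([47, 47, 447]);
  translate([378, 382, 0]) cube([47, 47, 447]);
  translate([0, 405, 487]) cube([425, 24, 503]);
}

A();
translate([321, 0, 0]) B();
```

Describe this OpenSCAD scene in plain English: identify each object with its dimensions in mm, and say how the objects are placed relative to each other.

A is a four-legged stool. The seat is 321×357 mm, 24 mm thick, top at z = 393 mm. It stands on four square legs, each 42×42 mm in cross-section, from z = 0 to the seat underside, each flush with a corner of the seat. Four stretchers, 42 mm wide and 19 mm tall, connect adjacent legs with their undersides at z = 127 mm, each running between the inner faces of the legs it joins and aligned with the legs' outer faces on the other axis.

B is a chair: 425×429 mm seat, 40 mm thick, top at z = 487 mm, on four 47 mm square corner legs flush with the seat edges. A 24 mm thick backrest slab spans the full seat width, extending 503 mm above the seat top, its back face flush with the seat's +y edge.

The chair is against the stool's +x side, with their −y faces flush.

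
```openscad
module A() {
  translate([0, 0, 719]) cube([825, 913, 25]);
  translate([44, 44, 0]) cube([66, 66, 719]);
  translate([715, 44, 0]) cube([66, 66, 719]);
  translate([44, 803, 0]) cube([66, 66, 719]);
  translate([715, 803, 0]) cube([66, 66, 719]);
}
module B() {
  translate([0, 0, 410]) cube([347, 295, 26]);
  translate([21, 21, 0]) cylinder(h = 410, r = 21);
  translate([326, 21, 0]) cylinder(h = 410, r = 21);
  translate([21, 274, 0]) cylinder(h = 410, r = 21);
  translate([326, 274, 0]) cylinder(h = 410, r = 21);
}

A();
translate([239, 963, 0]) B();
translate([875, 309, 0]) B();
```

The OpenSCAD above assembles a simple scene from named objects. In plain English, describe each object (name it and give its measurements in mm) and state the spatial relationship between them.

A is a table with a 825×913 mm rectangular top, 25 mm thick, top surface at z = 744 mm, supported by four 66×66 mm square legs, each inset 44 mm from the nearest pair of top edges, running from the floor.

B is a four-legged stool. The seat is 347×295 mm, 26 mm thick, top at z = 436 mm. It stands on four round legs, each 42 mm in diameter, from z = 0 to the seat underside, each leg's axis is inset half a diameter from the nearest pair of seat edges (so the leg's bounding box is flush with the corner).

Two stools sit around the table at the +y, +x sides.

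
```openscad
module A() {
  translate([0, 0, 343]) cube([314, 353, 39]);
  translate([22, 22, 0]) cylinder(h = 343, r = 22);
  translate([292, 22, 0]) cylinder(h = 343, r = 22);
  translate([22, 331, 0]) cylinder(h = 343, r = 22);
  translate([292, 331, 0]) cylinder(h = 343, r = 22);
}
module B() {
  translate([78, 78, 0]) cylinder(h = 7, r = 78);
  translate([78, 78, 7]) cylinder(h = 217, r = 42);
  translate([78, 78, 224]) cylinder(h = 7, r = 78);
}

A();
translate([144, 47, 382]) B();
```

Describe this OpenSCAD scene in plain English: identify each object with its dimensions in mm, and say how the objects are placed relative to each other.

A is a four-legged stool. The seat is a 314×353×39 mm slab whose top surface is at z = 382 mm; four round legs, each 44 mm in diameter, run from the floor (z = 0) to the underside of the seat, each leg's axis is inset half a diameter from the nearest pair of seat edges (so the leg's bounding box is flush with the corner).

B is a spool: two coaxial disc flanges of radius 78 mm and thickness 7 mm, joined by a core cylinder of radius 42 mm and height 217 mm. The lower flange rests on z = 0 and the three cylinders share a vertical axis.

The spool is on top of the stool.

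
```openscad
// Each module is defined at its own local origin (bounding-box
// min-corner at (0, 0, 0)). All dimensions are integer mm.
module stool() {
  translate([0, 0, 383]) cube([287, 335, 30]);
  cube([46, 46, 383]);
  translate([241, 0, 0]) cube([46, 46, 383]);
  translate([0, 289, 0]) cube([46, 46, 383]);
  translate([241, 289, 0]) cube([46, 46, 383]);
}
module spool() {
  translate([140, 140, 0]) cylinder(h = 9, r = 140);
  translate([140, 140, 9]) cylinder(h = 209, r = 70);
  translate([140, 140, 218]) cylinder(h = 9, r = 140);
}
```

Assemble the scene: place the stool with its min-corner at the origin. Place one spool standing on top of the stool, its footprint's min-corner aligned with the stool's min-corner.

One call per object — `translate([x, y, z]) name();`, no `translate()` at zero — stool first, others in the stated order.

stool();
translate([0, 0, 413]) spool();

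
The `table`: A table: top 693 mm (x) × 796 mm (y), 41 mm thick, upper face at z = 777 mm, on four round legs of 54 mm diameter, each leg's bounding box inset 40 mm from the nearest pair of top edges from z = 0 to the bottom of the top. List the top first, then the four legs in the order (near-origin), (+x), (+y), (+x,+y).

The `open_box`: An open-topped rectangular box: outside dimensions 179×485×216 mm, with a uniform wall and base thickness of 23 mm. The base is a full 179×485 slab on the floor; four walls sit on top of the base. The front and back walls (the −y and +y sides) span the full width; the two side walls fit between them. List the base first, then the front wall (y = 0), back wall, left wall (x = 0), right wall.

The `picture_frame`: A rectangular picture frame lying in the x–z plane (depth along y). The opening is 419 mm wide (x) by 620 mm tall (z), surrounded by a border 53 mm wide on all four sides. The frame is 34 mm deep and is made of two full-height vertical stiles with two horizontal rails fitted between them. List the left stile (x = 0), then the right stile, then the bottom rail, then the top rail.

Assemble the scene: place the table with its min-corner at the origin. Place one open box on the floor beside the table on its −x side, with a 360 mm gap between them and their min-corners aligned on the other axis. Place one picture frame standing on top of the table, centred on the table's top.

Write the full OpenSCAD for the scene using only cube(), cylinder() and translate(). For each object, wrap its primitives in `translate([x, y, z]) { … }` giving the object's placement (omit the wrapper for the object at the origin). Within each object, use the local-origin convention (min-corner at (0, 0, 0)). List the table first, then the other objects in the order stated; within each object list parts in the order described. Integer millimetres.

translate([0, 0, 736]) cube([693, 796, 41]);
translate([67, 67, 0]) cylinder(h = 736, r = 27);
translate([626, 67, 0]) cylinder(h = 736, r = 27);
translate([67, 729, 0]) cylinder(h = 736, r = 27);
translate([626, 729, 0]) cylinder(h = 736, r = 27);
translate([-539, 0, 0]) {
  cube([179, 485, 23]);
  translate([0, 0, 23]) cube([179, 23, 193]);
  translate([0, 462, 23]) cube([179, 23, 193]);
  translate([0, 23, 23]) cube([23, 439, 193]);
  translate([156, 23, 23]) cube([23, 439, 193]);
}
translate([84, 381, 777]) {
  cube([53, 34, 726]);
  translate([472, 0, 0]) cube([53, 34, 726]);
  translate([53, 0, 0]) cube([419, 34, 53]);
  translate([53, 0, 673]) cube([419, 34, 53]);
}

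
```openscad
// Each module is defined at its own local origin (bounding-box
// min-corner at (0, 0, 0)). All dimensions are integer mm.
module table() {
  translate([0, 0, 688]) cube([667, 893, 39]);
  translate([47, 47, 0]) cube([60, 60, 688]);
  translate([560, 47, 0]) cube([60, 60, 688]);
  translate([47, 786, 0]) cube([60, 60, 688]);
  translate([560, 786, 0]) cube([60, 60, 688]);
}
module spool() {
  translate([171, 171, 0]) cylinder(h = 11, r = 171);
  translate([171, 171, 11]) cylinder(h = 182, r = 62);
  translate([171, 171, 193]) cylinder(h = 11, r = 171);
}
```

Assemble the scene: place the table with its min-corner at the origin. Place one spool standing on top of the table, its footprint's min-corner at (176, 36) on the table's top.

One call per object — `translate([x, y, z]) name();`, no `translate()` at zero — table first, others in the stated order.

table();
translate([176, 36, 727]) spool();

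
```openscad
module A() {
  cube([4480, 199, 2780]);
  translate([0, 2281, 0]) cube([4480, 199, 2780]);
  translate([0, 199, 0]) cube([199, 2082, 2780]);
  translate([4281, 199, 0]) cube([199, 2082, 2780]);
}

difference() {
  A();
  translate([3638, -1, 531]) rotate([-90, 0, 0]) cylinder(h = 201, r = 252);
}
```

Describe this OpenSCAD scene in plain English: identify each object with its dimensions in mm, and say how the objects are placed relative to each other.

A is a box-shaped house frame (walls only): outside footprint 4480×2480 mm, wall height 2780 mm, wall thickness 199 mm. The two y-facing walls run the full x-width; the two x-facing walls fit between the inner faces of the y-facing walls.

The house frame has a circular hole of radius 252 mm through its front wall, centred at (x = 3638, z = 531).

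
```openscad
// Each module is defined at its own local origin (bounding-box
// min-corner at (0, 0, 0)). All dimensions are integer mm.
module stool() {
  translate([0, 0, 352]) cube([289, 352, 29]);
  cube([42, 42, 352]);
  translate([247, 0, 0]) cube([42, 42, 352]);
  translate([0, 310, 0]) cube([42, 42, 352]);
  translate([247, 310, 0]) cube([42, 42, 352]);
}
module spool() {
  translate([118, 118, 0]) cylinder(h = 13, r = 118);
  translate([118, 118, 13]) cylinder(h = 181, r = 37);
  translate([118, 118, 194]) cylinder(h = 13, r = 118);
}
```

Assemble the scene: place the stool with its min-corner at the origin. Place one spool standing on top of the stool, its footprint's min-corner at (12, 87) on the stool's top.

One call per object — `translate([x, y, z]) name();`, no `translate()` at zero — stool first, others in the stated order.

stool();
translate([12, 87, 381]) spool();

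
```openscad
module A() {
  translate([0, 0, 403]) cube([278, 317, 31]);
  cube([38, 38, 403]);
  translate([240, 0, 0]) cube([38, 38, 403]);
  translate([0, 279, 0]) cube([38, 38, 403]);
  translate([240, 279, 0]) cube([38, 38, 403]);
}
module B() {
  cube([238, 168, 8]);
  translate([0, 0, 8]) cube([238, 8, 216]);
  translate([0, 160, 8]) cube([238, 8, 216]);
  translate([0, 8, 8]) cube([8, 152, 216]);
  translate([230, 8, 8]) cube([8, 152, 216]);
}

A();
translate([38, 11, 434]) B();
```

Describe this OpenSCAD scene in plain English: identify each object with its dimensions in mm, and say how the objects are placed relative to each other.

A is a four-legged stool. The seat is a 278×317×31 mm slab whose top surface is at z = 434 mm; four square legs, each 38×38 mm in cross-section, run from the floor (z = 0) to the underside of the seat, each flush with a corner of the seat.

B is an open-topped rectangular box: outside dimensions 238×168×224 mm, with a uniform wall and base thickness of 8 mm. The base is a full 238×168 slab on the floor; four walls sit on top of the base. The front and back walls (the −y and +y sides) span the full width; the two side walls fit between them.

The open box is on top of the stool.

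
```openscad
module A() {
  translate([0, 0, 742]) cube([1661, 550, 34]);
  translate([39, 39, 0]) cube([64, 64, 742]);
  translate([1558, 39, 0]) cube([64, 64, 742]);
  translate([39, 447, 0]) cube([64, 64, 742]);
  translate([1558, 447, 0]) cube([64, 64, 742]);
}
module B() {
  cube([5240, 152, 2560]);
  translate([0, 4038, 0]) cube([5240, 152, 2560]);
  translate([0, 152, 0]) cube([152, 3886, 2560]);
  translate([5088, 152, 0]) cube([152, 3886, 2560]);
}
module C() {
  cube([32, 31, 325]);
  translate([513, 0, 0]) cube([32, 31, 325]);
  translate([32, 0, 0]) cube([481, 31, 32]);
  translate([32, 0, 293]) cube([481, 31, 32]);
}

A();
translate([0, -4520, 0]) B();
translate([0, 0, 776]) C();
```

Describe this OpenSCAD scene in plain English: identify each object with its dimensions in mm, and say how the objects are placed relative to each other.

A is a rectangular dining table. The top is 1661×550×34 mm with its upper surface at z = 776 mm. It stands on four 64×64 mm square legs, each inset 39 mm from the nearest pair of top edges, running from the floor to the underside of the top.

B is the wall frame of a small rectangular building: four walls, each 2560 mm tall and 152 mm thick, enclosing a footprint 5240 mm (x) by 4190 mm (y) outside-to-outside, with no floor or roof. The front and back walls (the −y and +y sides) span the full width; the two side walls fit between them.

C is a rectangular picture frame lying in the x–z plane (depth along y). The opening is 481 mm wide (x) by 261 mm tall (z), surrounded by a border 32 mm wide on all four sides. The frame is 31 mm deep and is made of two full-height vertical stiles with two horizontal rails fitted between them.

The house frame is on the floor beside the table on its −y side. The picture frame is on top of the table.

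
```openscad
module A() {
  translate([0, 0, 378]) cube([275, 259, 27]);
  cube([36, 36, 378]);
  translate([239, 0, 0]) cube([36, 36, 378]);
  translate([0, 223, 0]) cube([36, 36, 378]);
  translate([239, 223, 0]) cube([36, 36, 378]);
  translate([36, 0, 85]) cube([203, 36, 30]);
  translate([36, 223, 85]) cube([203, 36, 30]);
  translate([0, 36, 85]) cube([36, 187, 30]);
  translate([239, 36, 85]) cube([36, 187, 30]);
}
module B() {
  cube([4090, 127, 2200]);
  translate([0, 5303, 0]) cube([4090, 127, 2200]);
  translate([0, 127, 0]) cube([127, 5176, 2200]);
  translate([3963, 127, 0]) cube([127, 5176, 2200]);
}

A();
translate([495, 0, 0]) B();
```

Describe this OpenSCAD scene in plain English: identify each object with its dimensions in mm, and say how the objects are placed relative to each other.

A is a simple wooden stool: a rectangular seat 275 mm (x) by 259 mm (y), 27 mm thick, top face at z = 405 mm, on four square legs, each 36×36 mm in cross-section. The legs rest on z = 0, each flush with a corner of the seat. Four stretchers, 36 mm wide and 30 mm tall, connect adjacent legs with their undersides at z = 85 mm, each running between the inner faces of the legs it joins and aligned with the legs' outer faces on the other axis.

B is the wall frame of a small rectangular building: four walls, each 2200 mm tall and 127 mm thick, enclosing a footprint 4090 mm (x) by 5430 mm (y) outside-to-outside, with no floor or roof. The front and back walls (the −y and +y sides) span the full width; the two side walls fit between them.

The house frame is on the floor beside the stool on its +x side.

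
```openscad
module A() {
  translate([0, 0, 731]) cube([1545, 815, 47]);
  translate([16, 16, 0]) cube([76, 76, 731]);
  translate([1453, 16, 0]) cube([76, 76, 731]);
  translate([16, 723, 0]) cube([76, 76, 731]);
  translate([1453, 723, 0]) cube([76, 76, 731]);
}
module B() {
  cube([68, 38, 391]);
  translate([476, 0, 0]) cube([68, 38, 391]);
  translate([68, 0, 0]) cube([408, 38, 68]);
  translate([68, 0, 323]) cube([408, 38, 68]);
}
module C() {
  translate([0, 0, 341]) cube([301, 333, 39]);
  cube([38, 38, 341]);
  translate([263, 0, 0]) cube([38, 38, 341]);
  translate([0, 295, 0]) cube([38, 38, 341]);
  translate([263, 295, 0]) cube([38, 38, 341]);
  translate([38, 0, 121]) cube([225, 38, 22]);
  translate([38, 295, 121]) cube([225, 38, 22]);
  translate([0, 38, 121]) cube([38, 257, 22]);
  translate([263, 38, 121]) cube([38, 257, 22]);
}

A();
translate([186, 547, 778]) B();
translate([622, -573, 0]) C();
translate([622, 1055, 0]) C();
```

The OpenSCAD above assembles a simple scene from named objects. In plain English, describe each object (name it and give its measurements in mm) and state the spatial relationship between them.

A is a table with a 1545×815 mm rectangular top, 47 mm thick, top surface at z = 778 mm, supported by four 76×76 mm square legs, each inset 16 mm from the nearest pair of top edges, running from the floor.

B is a rectangular picture frame lying in the x–z plane (depth along y). The opening is 408 mm wide (x) by 255 mm tall (z), surrounded by a border 68 mm wide on all four sides. The frame is 38 mm deep and is made of two full-height vertical stiles with two horizontal rails fitted between them.

C is a four-legged stool. The seat is 301×333 mm, 39 mm thick, top at z = 380 mm. It stands on four square legs, each 38×38 mm in cross-section, from z = 0 to the seat underside, each flush with a corner of the seat. Four stretchers, 38 mm wide and 22 mm tall, connect adjacent legs with their undersides at z = 121 mm, each running between the inner faces of the legs it joins and aligned with the legs' outer faces on the other axis.

The picture frame is on top of the table. Two stools sit around the table at the −y, +y sides.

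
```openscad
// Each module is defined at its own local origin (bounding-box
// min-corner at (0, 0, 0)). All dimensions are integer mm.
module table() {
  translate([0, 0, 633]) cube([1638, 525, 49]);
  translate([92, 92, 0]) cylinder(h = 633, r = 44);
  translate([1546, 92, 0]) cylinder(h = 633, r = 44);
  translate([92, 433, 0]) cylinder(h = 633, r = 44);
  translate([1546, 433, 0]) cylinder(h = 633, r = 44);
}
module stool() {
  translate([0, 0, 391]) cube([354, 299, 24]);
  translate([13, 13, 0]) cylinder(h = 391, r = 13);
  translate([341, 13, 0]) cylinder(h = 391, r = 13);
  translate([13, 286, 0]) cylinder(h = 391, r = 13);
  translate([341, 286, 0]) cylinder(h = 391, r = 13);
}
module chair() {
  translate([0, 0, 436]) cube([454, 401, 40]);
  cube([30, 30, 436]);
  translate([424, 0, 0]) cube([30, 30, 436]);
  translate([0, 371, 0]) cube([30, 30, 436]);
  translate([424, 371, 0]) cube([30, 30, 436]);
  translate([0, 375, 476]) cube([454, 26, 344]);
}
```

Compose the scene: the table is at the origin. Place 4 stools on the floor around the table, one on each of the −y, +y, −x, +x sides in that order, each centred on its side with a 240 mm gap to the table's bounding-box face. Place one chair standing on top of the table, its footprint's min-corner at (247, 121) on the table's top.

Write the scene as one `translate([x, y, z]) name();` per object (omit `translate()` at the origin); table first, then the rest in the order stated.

table();
translate([642, -539, 0]) stool();
translate([642, 765, 0]) stool();
translate([-594, 113, 0]) stool();
translate([1878, 113, 0]) stool();
translate([247, 121, 682]) chair();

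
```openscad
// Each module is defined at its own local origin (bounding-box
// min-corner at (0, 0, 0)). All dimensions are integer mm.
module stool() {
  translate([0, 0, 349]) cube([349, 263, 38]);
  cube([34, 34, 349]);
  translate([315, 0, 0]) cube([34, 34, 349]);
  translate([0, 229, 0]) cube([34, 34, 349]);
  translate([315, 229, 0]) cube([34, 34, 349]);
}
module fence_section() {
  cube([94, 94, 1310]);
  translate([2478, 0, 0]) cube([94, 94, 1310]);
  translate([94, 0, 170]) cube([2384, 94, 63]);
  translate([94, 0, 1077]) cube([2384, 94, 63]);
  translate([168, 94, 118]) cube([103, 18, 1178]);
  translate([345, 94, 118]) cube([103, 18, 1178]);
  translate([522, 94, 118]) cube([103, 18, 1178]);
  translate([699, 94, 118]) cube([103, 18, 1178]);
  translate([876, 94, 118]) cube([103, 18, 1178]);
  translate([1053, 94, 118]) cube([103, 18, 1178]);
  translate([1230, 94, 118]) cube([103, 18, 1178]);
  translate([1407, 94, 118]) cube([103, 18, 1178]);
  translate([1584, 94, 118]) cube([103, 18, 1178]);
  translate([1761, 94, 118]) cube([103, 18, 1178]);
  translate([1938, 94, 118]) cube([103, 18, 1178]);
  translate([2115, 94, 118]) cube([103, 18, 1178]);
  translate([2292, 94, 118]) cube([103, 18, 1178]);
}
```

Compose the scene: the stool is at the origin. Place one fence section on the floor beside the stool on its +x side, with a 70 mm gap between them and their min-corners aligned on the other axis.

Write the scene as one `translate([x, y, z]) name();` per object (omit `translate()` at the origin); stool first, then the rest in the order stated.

stool();
translate([419, 0, 0]) fence_section();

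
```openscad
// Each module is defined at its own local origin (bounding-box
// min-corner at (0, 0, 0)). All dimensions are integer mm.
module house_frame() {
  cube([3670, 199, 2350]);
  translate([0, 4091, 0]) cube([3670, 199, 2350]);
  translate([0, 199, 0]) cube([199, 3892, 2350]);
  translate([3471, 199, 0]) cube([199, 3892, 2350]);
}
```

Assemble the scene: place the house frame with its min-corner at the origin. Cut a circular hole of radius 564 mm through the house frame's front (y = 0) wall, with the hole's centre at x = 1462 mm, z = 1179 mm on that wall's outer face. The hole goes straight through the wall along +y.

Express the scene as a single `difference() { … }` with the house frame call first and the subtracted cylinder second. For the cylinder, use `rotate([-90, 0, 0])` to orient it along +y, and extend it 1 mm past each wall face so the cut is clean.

difference() {
  house_frame();
  translate([1462, -1, 1179]) rotate([-90, 0, 0]) cylinder(h = 201, r = 564);
}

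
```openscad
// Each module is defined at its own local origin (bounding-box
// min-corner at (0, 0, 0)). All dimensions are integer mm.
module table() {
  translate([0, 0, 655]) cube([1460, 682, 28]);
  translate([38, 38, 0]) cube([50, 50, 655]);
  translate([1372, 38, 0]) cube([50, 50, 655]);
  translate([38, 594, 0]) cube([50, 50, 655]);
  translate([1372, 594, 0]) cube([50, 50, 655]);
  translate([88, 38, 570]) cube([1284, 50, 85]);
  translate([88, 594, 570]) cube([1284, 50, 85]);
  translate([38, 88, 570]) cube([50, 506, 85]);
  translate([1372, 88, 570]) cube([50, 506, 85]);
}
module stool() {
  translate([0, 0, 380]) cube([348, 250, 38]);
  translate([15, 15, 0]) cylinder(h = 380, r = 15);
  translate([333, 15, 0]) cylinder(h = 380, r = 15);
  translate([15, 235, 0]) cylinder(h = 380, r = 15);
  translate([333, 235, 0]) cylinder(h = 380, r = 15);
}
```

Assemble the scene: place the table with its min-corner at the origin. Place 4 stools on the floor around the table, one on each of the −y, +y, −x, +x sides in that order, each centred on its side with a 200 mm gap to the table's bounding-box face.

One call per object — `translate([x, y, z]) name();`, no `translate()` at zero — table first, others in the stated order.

table();
translate([556, -450, 0]) stool();
translate([556, 882, 0]) stool();
translate([-548, 216, 0]) stool();
translate([1660, 216, 0]) stool();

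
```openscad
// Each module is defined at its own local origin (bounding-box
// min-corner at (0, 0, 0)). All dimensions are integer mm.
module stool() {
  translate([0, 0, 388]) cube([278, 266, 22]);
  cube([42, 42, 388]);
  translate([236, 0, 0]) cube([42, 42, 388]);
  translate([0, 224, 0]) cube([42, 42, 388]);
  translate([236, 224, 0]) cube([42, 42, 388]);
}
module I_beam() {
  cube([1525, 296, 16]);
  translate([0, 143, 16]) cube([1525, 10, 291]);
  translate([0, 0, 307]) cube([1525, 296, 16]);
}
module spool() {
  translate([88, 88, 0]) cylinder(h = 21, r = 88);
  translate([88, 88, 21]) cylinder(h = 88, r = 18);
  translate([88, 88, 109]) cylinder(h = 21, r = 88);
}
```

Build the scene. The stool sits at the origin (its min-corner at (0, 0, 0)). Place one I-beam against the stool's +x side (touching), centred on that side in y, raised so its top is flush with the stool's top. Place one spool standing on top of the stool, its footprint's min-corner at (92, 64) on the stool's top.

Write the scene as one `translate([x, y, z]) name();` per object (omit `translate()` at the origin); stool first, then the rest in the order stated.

stool();
translate([278, -15, 87]) I_beam();
translate([92, 64, 410]) spool();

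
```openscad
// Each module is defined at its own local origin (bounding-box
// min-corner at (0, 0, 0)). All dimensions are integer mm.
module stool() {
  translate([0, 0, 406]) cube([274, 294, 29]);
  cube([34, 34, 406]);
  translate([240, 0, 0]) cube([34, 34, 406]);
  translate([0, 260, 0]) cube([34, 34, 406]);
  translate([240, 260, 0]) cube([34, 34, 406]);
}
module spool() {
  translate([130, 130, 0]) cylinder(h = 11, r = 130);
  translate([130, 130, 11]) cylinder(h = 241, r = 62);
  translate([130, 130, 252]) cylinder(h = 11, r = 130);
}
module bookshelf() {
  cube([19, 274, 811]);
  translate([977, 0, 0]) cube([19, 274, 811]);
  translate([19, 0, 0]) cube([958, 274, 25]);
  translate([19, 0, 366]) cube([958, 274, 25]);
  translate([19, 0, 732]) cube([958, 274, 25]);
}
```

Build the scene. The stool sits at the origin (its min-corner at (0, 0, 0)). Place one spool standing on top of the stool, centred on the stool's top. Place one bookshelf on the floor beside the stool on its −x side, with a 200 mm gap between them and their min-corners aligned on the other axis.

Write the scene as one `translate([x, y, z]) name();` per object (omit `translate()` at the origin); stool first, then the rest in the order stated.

stool();
translate([7, 17, 435]) spool();
translate([-1196, 0, 0]) bookshelf();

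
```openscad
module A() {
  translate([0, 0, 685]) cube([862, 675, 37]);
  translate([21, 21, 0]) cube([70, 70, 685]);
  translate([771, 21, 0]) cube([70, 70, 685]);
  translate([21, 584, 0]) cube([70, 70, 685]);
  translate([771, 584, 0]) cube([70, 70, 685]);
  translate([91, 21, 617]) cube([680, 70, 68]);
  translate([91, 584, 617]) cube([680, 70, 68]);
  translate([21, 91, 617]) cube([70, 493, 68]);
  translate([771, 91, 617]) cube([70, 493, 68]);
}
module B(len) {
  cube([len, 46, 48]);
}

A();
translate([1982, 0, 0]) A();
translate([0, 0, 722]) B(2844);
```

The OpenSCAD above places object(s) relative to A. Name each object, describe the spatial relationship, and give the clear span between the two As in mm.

A is a table. B is a beam. A beam spans the tops of two tables. The clear span between the two tables is 1120 mm.

Second table starts at x = 1982; first ends at x = 862; clear span = 1982 − 862 = 1120 mm.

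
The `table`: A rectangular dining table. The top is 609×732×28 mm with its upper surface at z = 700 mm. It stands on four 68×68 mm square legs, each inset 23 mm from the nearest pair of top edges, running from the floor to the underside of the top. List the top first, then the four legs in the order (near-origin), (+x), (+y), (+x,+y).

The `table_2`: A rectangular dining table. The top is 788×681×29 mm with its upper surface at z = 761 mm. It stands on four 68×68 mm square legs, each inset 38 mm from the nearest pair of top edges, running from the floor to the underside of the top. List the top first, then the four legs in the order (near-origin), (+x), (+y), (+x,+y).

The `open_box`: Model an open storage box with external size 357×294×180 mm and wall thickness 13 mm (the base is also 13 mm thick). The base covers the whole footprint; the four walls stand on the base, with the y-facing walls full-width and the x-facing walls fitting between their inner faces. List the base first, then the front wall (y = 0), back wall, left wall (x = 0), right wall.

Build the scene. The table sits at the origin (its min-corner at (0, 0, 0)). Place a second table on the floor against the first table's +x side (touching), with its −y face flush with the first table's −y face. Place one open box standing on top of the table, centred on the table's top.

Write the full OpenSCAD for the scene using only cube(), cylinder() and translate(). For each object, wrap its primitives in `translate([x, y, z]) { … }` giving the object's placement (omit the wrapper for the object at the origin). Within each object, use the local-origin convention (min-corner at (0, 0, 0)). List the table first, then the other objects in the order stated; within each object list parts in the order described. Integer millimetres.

translate([0, 0, 672]) cube([609, 732, 28]);
translate([23, 23, 0]) cube([68, 68, 672]);
translate([518, 23, 0]) cube([68, 68, 672]);
translate([23, 641, 0]) cube([68, 68, 672]);
translate([518, 641, 0]) cube([68, 68, 672]);
translate([609, 0, 0]) {
  translate([0, 0, 732]) cube([788, 681, 29]);
  translate([38, 38, 0]) cube([68, 68, 732]);
  translate([682, 38, 0]) cube([68, 68, 732]);
  translate([38, 575, 0]) cube([68, 68, 732]);
  translate([682, 575, 0]) cube([68, 68, 732]);
}
translate([126, 219, 700]) {
  cube([357, 294, 13]);
  translate([0, 0, 13]) cube([357, 13, 167]);
  translate([0, 281, 13]) cube([357, 13, 167]);
  translate([0, 13, 13]) cube([13, 268, 167]);
  translate([344, 13, 13]) cube([13, 268, 167]);
}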